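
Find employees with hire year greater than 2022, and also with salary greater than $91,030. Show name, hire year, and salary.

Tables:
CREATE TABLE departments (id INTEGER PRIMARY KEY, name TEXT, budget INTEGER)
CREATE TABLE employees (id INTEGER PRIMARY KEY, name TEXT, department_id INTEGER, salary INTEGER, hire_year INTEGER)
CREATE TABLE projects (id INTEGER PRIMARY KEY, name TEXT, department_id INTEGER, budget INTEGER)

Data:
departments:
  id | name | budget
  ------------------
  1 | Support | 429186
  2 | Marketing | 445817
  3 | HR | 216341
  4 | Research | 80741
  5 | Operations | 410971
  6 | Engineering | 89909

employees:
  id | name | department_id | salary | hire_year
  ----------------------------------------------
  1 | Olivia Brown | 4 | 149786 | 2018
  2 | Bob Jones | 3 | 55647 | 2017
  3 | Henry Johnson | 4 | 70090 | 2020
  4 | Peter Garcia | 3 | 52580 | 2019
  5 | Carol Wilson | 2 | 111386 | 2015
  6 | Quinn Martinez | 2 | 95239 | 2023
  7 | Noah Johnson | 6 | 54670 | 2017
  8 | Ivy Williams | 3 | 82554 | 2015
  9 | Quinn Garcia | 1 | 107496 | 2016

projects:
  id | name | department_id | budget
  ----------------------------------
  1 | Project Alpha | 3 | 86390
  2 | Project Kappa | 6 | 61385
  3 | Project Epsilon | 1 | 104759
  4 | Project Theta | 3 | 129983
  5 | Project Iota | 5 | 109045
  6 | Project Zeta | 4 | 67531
SELECT name, hire_year, salary FROM employees WHERE hire_year > 2022 AND salary > 91030

Execution result:
name | hire_year | salary
Quinn Martinez | 2023 | 95239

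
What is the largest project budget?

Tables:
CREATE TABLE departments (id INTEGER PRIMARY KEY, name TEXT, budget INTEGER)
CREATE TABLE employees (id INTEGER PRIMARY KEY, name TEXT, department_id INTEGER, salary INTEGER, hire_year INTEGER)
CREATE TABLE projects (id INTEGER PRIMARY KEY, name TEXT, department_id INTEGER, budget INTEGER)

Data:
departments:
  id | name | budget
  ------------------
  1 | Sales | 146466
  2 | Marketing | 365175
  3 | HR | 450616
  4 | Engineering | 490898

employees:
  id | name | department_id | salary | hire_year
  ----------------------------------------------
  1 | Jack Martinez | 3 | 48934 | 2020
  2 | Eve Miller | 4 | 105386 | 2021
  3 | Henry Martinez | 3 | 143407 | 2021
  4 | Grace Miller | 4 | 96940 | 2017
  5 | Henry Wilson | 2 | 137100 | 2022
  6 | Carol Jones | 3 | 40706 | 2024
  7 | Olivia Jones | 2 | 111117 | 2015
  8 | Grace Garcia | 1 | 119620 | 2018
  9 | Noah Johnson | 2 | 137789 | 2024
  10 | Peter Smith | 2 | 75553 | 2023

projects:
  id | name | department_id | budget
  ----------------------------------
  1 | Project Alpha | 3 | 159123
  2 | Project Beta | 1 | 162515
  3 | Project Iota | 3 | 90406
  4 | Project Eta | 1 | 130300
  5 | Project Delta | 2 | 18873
SELECT MAX(budget) FROM projects

Execution result:
162515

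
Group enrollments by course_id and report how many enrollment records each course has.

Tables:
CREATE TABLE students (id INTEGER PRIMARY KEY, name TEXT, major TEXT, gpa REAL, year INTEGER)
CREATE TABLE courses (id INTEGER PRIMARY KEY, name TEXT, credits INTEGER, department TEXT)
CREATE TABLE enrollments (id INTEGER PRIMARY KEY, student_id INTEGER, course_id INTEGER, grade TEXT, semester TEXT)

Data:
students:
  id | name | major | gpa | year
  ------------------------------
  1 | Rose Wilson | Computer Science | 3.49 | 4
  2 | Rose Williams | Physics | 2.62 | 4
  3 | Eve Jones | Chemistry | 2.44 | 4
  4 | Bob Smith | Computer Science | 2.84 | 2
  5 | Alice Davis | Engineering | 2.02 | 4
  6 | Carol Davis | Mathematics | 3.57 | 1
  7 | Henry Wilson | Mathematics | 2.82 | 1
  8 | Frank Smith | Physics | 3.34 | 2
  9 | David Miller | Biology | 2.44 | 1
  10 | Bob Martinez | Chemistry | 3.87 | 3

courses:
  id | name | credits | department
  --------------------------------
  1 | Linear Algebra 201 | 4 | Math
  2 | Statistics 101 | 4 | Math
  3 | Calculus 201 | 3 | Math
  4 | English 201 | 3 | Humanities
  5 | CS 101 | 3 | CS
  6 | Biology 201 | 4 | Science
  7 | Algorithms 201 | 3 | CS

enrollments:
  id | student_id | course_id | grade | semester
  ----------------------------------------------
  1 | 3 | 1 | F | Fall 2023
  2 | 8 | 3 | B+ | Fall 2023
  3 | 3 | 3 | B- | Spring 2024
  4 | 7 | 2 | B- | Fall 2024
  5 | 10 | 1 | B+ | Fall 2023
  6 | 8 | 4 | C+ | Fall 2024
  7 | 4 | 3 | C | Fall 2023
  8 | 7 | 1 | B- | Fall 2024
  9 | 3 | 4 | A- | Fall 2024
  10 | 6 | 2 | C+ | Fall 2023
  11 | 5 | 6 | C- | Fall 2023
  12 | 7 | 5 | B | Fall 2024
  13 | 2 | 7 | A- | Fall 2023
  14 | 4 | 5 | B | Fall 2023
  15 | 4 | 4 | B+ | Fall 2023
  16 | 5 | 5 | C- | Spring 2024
SELECT course_id, COUNT(*) AS enrollment_count FROM enrollments GROUP BY course_id

Execution result:
course_id | enrollment_count
1 | 3
2 | 2
3 | 3
4 | 3
5 | 3
6 | 1
7 | 1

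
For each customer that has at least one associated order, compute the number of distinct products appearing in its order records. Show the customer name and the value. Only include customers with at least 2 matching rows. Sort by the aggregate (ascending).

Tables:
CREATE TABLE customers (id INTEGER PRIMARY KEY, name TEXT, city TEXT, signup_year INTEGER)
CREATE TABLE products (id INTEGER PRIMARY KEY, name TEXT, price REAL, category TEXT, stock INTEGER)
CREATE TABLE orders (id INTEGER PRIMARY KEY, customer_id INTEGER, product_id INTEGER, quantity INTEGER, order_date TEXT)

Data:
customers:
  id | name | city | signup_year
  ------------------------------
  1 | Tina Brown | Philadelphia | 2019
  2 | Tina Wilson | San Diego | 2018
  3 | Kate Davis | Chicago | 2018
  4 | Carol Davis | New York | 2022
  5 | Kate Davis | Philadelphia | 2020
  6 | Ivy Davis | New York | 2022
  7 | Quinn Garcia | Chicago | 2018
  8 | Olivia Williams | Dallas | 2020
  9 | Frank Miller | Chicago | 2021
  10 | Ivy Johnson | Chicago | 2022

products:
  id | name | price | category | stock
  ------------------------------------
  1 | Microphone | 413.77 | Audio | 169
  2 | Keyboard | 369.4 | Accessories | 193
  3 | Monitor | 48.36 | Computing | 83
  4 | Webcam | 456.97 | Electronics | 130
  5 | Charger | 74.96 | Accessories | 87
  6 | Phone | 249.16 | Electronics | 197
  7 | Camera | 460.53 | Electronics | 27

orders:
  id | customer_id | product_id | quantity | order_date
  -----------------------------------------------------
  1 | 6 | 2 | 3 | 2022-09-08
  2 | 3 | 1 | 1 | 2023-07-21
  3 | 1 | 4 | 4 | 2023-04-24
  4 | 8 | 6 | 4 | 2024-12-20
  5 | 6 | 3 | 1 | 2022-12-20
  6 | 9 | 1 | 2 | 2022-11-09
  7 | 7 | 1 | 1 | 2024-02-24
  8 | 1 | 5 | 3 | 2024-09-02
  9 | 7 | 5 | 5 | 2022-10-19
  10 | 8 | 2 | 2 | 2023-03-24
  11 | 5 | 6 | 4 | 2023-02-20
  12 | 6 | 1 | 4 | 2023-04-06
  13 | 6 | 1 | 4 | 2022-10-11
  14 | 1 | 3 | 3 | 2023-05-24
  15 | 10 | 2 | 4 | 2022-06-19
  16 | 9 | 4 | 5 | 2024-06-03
SELECT p.name, COUNT(DISTINCT c.product_id) AS distinct_product_count FROM orders c JOIN customers p ON c.customer_id = p.id GROUP BY p.id, p.name HAVING COUNT(*) >= 2 ORDER BY distinct_product_count ASC

Execution result:
name | distinct_product_count
Quinn Garcia | 2
Olivia Williams | 2
Frank Miller | 2
Tina Brown | 3
Ivy Davis | 3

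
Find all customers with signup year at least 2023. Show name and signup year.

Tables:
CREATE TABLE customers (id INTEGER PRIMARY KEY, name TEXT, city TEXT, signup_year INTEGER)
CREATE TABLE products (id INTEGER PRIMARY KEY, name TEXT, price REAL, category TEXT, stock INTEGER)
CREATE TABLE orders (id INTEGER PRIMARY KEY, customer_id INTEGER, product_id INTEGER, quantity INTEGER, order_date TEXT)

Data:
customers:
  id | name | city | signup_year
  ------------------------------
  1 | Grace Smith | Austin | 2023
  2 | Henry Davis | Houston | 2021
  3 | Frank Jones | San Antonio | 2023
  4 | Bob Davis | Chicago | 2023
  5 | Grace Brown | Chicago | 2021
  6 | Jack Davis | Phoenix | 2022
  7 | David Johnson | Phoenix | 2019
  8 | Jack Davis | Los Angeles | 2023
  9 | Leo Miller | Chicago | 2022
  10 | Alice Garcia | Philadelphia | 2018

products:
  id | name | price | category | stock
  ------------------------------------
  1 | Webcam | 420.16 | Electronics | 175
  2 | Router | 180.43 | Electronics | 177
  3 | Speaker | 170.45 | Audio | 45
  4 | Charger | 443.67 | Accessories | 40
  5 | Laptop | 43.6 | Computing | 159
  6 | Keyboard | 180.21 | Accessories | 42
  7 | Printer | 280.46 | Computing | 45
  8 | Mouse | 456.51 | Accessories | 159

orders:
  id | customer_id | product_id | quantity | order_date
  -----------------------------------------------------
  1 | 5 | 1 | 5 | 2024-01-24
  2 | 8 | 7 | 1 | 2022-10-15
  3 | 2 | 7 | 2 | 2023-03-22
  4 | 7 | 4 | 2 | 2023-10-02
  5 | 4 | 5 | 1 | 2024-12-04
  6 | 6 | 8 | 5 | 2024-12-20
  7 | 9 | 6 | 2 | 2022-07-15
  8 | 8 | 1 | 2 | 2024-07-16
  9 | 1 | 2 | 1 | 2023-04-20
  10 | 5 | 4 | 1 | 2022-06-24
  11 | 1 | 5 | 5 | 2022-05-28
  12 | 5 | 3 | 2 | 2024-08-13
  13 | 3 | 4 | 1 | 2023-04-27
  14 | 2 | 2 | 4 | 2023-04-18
SELECT name, signup_year FROM customers WHERE signup_year >= 2023

Execution result:
name | signup_year
Grace Smith | 2023
Frank Jones | 2023
Bob Davis | 2023
Jack Davis | 2023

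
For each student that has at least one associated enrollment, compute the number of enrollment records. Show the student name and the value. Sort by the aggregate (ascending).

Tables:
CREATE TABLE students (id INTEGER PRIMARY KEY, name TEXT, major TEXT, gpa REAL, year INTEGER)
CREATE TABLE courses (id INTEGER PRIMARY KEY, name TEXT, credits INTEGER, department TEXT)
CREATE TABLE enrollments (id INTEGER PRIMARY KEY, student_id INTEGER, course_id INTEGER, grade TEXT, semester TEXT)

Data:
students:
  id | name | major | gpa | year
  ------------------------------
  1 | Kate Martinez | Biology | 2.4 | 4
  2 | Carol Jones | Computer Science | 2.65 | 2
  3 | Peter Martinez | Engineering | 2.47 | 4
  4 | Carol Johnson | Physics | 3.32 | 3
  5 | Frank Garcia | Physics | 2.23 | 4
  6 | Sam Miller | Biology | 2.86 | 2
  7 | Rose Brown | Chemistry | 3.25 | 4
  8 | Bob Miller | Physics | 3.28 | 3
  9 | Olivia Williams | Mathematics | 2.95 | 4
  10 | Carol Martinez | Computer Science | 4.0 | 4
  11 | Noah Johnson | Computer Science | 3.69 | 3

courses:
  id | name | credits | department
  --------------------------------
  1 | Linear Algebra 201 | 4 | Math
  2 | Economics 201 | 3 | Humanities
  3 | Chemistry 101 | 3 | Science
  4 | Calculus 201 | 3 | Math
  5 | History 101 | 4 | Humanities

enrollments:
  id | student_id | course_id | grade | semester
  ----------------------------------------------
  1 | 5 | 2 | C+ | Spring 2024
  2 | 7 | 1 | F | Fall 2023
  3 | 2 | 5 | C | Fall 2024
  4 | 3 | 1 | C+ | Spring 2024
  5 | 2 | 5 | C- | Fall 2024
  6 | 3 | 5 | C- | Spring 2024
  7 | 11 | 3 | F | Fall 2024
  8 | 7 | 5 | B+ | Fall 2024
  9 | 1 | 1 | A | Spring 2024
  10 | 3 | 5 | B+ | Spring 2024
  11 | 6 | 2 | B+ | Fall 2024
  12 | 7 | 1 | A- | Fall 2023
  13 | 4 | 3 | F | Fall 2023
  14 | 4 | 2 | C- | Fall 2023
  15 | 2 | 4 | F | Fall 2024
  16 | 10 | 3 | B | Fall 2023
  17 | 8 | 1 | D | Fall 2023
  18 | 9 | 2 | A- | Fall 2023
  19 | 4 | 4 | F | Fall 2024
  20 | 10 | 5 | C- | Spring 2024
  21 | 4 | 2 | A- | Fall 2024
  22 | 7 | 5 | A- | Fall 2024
SELECT p.name, COUNT(*) AS n FROM enrollments c JOIN students p ON c.student_id = p.id GROUP BY p.id, p.name ORDER BY n ASC

Execution result:
name | n
Kate Martinez | 1
Frank Garcia | 1
Sam Miller | 1
Bob Miller | 1
Olivia Williams | 1
Noah Johnson | 1
Carol Martinez | 2
Carol Jones | 3
Peter Martinez | 3
Carol Johnson | 4
Rose Brown | 4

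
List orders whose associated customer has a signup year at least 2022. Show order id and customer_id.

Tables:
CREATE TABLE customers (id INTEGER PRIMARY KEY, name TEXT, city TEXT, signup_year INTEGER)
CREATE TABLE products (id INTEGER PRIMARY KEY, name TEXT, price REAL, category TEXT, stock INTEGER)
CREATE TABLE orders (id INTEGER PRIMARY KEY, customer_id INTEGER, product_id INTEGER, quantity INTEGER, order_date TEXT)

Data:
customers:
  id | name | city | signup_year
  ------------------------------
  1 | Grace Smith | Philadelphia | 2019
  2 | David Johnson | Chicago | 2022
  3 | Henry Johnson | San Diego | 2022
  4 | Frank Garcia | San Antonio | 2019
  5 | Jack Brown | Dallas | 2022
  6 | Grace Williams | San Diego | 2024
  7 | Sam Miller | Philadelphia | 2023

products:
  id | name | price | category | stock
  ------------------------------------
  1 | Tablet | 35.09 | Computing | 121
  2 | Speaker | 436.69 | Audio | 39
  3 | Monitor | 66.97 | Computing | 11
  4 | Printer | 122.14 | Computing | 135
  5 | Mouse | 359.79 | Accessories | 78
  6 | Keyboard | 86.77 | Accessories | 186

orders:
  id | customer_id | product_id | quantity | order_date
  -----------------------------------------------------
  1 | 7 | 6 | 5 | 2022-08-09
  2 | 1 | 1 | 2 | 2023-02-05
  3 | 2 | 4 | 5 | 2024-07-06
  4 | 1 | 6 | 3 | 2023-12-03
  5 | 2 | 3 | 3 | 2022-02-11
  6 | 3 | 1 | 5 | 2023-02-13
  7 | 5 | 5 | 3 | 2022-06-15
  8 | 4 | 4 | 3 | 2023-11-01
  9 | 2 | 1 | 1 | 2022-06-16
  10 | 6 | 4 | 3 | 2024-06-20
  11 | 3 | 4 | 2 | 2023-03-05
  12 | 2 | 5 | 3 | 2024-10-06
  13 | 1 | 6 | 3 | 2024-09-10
SELECT id, customer_id FROM orders WHERE customer_id IN (SELECT id FROM customers WHERE signup_year >= 2022)

Execution result:
id | customer_id
1 | 7
3 | 2
5 | 2
6 | 3
7 | 5
9 | 2
10 | 6
11 | 3
12 | 2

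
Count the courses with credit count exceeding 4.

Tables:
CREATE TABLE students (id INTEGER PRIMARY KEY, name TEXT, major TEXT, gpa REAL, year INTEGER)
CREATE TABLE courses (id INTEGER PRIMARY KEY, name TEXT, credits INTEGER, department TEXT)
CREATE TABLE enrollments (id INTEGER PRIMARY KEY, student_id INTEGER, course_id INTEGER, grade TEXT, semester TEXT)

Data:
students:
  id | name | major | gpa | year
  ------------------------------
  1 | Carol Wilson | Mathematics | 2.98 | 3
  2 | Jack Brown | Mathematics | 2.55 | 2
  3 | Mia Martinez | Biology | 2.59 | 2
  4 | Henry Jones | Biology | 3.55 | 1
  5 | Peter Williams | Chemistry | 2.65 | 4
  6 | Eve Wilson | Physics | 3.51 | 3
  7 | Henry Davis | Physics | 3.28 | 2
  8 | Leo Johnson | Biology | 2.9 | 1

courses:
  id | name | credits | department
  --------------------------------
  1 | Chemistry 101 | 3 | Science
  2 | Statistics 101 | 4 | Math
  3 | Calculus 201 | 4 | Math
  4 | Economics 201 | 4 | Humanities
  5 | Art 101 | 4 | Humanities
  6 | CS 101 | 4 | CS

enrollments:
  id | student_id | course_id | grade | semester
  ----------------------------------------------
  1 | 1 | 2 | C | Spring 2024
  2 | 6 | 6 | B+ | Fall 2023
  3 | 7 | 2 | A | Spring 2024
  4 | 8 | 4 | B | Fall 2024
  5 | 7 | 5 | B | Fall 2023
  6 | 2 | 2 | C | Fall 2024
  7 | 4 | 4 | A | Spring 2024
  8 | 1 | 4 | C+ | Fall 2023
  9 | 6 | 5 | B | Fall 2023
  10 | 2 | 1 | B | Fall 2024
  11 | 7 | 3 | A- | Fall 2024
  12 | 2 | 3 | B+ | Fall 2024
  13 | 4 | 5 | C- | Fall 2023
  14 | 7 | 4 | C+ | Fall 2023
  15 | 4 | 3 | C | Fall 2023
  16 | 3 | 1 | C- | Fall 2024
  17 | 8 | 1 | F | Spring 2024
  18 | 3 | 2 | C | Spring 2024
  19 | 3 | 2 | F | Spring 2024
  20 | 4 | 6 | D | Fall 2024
SELECT COUNT(*) FROM courses WHERE credits > 4

Execution result:
0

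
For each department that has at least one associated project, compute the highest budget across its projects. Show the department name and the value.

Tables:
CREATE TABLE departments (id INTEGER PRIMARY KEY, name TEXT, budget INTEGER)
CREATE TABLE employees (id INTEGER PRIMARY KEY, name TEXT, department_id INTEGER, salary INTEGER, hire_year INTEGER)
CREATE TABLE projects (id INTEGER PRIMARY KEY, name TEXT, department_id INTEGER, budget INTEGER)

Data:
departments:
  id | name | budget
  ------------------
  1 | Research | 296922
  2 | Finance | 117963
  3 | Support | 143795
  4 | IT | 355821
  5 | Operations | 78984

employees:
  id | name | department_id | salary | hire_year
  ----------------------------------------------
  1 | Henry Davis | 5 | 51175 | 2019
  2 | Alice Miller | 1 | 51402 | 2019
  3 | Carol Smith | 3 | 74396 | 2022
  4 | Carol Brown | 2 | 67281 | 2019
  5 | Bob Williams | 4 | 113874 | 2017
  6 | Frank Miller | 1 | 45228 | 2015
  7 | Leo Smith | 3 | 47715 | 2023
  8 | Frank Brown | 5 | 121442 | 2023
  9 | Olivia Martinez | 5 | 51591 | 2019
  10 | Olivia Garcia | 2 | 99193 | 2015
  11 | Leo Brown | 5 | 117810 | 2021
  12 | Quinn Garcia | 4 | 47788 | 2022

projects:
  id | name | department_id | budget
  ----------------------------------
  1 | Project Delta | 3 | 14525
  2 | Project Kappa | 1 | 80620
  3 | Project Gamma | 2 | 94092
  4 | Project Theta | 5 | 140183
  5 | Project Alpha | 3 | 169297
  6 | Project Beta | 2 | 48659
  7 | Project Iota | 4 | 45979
SELECT p.name, MAX(c.budget) AS max_budget FROM projects c JOIN departments p ON c.department_id = p.id GROUP BY p.id, p.name

Execution result:
name | max_budget
Research | 80620
Finance | 94092
Support | 169297
IT | 45979
Operations | 140183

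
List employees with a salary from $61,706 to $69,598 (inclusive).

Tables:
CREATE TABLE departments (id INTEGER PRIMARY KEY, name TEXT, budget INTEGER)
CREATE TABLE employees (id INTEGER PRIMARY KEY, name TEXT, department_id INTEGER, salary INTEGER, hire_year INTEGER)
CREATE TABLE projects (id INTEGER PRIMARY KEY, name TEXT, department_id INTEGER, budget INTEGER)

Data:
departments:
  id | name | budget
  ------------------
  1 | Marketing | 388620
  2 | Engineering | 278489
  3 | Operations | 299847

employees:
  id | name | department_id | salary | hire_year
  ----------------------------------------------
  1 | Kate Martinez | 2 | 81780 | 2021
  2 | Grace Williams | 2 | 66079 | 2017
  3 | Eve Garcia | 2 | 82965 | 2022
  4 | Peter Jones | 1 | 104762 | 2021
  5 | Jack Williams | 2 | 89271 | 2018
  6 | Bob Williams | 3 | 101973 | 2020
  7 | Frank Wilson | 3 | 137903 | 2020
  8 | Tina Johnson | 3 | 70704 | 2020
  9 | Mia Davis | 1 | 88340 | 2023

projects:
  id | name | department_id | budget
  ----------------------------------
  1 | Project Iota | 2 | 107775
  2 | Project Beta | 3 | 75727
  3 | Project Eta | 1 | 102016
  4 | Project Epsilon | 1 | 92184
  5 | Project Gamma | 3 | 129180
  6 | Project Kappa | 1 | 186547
SELECT name, salary FROM employees WHERE salary BETWEEN 61706 AND 69598

Execution result:
name | salary
Grace Williams | 66079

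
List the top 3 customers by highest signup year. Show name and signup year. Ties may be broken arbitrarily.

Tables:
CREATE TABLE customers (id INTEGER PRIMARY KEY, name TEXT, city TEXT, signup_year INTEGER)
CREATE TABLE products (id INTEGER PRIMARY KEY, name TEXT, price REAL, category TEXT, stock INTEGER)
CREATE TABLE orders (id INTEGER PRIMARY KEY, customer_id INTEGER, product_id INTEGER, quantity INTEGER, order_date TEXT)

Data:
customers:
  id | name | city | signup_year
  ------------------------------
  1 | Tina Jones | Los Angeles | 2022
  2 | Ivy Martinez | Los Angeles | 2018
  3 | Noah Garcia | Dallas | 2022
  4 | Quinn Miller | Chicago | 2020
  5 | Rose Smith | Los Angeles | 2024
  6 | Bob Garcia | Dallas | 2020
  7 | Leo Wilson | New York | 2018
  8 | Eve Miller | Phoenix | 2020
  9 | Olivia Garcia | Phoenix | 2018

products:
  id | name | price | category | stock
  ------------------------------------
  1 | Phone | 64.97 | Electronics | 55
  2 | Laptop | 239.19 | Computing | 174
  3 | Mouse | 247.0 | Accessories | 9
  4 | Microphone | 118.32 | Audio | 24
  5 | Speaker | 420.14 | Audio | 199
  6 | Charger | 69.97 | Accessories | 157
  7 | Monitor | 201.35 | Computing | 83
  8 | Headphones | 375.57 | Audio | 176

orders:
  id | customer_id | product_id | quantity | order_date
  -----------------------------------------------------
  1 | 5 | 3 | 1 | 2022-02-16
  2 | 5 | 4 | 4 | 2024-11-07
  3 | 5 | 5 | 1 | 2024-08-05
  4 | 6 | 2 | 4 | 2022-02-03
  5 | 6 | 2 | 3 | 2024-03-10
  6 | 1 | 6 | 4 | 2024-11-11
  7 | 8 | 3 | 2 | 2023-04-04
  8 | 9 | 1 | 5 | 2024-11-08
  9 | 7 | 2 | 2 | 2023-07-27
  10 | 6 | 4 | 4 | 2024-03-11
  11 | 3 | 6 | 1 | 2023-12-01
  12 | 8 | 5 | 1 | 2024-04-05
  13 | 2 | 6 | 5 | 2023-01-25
SELECT name, signup_year FROM customers ORDER BY signup_year DESC LIMIT 3

Execution result:
name | signup_year
Rose Smith | 2024
Tina Jones | 2022
Noah Garcia | 2022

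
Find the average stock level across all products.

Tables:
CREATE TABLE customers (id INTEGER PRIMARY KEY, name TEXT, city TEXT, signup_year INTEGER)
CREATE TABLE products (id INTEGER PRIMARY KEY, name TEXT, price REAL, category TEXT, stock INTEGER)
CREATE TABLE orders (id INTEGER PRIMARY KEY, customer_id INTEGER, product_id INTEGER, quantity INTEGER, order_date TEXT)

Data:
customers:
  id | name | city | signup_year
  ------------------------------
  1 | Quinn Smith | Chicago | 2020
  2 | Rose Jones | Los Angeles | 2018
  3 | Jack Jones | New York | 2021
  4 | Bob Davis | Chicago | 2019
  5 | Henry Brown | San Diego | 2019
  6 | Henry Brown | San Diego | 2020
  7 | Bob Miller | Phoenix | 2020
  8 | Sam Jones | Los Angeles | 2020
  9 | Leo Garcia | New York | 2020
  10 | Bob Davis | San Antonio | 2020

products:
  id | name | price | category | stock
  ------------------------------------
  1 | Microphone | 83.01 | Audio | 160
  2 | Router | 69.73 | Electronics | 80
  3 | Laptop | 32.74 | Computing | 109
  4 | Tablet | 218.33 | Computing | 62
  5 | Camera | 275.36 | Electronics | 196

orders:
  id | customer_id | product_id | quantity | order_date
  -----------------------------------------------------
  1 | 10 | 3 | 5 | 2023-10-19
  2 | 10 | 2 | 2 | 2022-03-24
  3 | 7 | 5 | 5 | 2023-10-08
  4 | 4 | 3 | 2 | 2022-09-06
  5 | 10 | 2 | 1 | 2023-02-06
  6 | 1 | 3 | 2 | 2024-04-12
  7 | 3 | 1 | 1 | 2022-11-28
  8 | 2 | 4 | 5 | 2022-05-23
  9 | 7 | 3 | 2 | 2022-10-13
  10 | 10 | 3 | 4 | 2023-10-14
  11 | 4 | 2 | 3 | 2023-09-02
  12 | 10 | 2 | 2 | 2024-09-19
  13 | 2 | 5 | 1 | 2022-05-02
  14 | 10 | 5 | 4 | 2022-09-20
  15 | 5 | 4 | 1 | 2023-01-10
SELECT AVG(stock) FROM products

Execution result:
121.40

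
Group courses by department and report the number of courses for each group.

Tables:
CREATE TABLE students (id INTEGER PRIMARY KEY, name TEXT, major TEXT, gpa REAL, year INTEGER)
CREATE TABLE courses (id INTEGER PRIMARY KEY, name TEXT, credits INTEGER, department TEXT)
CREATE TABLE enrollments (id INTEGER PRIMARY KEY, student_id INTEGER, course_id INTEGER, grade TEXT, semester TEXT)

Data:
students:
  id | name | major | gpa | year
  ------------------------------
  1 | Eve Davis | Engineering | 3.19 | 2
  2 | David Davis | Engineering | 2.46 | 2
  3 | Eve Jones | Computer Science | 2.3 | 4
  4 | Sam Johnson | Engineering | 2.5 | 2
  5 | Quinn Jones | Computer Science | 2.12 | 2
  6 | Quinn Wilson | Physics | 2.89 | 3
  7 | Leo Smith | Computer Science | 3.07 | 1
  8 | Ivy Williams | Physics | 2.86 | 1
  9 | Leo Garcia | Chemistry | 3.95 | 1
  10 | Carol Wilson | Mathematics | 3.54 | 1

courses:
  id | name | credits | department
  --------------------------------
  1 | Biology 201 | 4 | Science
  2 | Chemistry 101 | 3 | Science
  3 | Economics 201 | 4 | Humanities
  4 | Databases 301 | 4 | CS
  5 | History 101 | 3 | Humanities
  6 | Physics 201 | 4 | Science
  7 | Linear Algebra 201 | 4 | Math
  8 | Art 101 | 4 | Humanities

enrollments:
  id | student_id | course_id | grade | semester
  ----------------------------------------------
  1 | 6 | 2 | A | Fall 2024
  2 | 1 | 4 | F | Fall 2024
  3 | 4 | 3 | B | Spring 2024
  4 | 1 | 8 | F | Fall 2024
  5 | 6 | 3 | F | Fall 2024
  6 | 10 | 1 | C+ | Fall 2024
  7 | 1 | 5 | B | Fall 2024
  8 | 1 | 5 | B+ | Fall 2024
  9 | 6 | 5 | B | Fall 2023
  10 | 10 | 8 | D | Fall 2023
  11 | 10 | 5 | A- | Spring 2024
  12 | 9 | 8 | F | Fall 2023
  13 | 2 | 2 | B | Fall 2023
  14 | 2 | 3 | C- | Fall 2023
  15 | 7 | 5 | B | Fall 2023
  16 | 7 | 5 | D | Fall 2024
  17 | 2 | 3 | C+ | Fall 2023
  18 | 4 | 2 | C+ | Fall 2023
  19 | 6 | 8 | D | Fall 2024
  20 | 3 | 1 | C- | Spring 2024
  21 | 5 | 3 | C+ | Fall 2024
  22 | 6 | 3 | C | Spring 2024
SELECT department, COUNT(*) AS n FROM courses GROUP BY department

Execution result:
department | n
CS | 1
Humanities | 3
Math | 1
Science | 3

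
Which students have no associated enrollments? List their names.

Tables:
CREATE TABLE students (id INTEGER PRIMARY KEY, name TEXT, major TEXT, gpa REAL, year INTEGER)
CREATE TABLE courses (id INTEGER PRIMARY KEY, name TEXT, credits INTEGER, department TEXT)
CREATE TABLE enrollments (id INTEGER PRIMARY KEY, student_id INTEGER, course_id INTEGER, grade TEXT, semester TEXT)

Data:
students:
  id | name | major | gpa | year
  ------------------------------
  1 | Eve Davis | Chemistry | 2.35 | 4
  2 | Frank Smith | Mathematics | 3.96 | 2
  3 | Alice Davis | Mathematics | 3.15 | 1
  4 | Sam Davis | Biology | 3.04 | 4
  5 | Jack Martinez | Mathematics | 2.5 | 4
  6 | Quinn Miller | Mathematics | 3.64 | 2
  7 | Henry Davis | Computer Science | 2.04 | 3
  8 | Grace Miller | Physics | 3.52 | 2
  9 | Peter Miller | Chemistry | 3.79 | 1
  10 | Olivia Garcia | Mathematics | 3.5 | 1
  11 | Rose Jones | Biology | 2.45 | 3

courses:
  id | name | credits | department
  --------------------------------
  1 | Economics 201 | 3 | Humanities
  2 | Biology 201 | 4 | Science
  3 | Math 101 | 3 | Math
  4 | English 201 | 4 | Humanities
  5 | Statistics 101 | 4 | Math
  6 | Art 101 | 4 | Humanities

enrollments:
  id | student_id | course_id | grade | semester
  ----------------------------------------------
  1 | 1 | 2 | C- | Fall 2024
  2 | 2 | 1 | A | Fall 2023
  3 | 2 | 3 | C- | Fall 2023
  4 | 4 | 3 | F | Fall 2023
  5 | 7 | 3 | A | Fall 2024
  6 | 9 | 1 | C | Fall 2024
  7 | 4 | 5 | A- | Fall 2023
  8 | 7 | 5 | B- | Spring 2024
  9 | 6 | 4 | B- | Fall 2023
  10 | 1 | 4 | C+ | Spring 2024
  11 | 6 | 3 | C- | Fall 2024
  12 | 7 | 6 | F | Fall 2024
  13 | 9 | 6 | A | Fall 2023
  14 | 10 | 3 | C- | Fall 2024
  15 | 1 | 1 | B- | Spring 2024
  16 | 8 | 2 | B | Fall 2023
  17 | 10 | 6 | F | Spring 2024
SELECT p.name FROM students p LEFT JOIN enrollments c ON c.student_id = p.id WHERE c.id IS NULL

Execution result:
name
Alice Davis
Jack Martinez
Rose Jones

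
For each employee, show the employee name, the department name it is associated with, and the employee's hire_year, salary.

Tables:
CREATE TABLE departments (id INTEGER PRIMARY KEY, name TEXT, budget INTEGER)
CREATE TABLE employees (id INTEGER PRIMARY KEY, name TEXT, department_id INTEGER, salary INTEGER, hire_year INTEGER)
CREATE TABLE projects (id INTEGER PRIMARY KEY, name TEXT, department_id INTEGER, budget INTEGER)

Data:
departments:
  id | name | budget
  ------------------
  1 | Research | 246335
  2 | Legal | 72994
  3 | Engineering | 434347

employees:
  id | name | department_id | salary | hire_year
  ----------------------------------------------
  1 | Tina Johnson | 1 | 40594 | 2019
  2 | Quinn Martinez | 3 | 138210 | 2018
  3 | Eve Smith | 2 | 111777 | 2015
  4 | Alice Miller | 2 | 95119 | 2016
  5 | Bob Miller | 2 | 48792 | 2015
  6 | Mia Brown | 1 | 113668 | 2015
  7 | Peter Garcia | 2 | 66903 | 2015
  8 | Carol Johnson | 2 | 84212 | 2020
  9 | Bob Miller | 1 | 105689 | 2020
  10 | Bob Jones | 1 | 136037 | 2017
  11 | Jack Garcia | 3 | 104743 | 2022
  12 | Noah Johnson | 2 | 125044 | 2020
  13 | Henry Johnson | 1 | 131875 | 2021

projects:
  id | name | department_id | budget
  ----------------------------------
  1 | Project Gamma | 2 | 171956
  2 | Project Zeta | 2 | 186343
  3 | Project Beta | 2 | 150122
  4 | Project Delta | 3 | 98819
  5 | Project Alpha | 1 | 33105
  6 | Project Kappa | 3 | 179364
SELECT c.name, p.name AS department, c.hire_year, c.salary FROM employees c JOIN departments p ON c.department_id = p.id

Execution result:
name | department | hire_year | salary
Tina Johnson | Research | 2019 | 40594
Quinn Martinez | Engineering | 2018 | 138210
Eve Smith | Legal | 2015 | 111777
Alice Miller | Legal | 2016 | 95119
Bob Miller | Legal | 2015 | 48792
Mia Brown | Research | 2015 | 113668
Peter Garcia | Legal | 2015 | 66903
Carol Johnson | Legal | 2020 | 84212
Bob Miller | Research | 2020 | 105689
Bob Jones | Research | 2017 | 136037
Jack Garcia | Engineering | 2022 | 104743
Noah Johnson | Legal | 2020 | 125044
Henry Johnson | Research | 2021 | 131875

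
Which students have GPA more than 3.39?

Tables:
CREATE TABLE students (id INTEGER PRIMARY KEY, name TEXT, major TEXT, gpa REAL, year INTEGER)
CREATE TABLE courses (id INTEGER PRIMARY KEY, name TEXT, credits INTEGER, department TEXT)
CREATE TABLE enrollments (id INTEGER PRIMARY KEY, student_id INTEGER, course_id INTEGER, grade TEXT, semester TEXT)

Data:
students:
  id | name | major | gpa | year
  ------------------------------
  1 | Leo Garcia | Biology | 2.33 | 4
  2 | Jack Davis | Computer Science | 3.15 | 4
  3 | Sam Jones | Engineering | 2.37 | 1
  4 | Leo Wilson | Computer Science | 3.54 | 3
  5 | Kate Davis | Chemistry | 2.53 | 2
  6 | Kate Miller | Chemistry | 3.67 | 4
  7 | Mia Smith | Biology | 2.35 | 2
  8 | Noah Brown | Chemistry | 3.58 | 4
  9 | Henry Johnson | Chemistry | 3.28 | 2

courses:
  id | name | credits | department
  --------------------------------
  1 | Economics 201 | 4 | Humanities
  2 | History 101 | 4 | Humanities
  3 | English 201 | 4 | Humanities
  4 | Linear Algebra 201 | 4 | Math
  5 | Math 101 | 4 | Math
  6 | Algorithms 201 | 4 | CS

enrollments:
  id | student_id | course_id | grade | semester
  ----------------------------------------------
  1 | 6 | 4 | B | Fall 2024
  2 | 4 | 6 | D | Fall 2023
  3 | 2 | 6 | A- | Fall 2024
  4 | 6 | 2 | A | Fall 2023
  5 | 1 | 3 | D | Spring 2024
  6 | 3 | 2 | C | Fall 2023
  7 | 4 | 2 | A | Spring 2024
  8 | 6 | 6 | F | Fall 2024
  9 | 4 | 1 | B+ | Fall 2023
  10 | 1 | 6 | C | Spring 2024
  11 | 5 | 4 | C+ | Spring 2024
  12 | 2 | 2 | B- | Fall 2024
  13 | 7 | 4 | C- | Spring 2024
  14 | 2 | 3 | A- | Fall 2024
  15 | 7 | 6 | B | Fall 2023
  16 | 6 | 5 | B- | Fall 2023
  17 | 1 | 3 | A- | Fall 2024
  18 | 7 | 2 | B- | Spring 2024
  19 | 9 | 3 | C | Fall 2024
SELECT name, gpa FROM students WHERE gpa > 3.39

Execution result:
name | gpa
Leo Wilson | 3.54
Kate Miller | 3.67
Noah Brown | 3.58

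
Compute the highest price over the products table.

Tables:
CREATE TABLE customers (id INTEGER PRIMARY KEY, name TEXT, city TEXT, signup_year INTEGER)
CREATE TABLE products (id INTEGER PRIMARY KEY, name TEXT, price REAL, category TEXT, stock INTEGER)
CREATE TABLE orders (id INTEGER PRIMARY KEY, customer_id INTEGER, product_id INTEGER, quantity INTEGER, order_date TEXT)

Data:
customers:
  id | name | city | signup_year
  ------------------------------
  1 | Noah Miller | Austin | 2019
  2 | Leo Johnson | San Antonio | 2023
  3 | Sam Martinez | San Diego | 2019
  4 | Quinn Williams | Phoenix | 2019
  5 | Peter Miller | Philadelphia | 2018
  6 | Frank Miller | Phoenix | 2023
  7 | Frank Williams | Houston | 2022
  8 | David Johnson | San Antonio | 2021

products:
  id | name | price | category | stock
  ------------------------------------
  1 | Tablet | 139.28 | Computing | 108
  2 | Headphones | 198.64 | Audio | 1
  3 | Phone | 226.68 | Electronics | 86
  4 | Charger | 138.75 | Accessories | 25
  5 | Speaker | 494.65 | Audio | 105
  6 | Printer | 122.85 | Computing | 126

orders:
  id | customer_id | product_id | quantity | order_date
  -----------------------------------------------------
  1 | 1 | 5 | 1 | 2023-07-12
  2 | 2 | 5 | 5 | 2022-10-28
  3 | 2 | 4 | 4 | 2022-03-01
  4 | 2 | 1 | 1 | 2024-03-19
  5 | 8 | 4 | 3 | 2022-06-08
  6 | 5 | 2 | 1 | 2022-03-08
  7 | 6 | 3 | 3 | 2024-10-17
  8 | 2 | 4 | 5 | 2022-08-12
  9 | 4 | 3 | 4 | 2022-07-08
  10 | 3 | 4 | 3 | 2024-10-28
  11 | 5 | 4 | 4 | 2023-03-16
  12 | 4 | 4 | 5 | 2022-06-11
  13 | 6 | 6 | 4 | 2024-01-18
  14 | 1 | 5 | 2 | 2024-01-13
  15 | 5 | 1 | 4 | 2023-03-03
SELECT MAX(price) FROM products

Execution result:
494.65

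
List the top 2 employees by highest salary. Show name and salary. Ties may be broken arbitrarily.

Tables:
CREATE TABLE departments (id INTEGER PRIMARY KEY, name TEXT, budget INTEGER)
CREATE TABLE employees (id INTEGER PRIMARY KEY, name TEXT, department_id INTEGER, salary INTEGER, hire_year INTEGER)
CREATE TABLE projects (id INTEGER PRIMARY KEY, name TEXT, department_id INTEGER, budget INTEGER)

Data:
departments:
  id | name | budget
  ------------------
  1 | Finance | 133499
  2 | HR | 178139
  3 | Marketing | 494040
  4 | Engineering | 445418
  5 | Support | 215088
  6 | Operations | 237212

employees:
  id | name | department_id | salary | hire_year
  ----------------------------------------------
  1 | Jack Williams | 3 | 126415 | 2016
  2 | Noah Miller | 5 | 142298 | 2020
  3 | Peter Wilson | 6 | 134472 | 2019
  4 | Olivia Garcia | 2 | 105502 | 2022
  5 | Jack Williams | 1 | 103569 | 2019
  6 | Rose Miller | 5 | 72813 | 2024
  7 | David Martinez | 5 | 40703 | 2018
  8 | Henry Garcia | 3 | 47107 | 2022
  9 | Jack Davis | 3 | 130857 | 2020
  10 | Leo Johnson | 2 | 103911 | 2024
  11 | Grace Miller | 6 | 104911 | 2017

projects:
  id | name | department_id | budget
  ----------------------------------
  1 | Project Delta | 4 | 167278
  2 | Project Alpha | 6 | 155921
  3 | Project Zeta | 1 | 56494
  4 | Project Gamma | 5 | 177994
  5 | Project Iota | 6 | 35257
SELECT name, salary FROM employees ORDER BY salary DESC LIMIT 2

Execution result:
name | salary
Noah Miller | 142298
Peter Wilson | 134472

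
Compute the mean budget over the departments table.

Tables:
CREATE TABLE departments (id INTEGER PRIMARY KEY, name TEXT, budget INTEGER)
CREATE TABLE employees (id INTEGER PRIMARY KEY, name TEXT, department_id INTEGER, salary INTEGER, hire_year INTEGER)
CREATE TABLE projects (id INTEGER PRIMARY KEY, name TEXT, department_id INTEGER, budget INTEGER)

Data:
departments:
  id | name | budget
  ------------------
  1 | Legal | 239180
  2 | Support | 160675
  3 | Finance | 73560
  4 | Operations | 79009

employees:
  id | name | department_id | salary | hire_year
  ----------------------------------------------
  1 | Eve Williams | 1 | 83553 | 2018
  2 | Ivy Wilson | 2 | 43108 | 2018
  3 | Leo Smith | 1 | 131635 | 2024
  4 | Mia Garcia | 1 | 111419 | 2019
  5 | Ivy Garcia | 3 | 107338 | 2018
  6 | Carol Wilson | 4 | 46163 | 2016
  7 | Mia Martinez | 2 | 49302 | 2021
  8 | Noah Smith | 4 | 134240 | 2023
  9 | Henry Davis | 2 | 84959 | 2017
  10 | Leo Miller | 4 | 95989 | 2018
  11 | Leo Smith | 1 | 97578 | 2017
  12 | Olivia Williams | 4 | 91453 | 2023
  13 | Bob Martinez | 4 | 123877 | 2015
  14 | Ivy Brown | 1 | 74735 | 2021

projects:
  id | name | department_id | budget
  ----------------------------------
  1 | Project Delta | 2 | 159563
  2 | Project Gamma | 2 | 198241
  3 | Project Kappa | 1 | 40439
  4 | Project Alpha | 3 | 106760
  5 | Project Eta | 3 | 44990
SELECT AVG(budget) FROM departments

Execution result:
138106.00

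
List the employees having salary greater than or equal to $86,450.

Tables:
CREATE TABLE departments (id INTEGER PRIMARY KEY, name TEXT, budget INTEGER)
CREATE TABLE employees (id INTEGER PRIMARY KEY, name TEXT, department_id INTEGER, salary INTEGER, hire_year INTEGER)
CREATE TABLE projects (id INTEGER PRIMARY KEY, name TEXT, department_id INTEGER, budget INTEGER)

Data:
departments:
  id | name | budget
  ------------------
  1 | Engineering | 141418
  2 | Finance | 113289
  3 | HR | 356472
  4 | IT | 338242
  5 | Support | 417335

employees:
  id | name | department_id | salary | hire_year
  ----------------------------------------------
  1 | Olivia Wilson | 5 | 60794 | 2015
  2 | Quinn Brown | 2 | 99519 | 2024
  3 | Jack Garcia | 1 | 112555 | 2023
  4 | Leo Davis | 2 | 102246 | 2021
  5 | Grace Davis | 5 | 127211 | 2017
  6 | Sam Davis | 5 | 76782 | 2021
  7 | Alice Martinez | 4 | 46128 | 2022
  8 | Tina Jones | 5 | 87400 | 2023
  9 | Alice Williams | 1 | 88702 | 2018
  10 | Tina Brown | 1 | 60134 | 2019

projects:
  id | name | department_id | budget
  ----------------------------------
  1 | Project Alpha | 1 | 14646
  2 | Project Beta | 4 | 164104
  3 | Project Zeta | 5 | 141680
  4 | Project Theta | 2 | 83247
SELECT name, salary FROM employees WHERE salary >= 86450

Execution result:
name | salary
Quinn Brown | 99519
Jack Garcia | 112555
Leo Davis | 102246
Grace Davis | 127211
Tina Jones | 87400
Alice Williams | 88702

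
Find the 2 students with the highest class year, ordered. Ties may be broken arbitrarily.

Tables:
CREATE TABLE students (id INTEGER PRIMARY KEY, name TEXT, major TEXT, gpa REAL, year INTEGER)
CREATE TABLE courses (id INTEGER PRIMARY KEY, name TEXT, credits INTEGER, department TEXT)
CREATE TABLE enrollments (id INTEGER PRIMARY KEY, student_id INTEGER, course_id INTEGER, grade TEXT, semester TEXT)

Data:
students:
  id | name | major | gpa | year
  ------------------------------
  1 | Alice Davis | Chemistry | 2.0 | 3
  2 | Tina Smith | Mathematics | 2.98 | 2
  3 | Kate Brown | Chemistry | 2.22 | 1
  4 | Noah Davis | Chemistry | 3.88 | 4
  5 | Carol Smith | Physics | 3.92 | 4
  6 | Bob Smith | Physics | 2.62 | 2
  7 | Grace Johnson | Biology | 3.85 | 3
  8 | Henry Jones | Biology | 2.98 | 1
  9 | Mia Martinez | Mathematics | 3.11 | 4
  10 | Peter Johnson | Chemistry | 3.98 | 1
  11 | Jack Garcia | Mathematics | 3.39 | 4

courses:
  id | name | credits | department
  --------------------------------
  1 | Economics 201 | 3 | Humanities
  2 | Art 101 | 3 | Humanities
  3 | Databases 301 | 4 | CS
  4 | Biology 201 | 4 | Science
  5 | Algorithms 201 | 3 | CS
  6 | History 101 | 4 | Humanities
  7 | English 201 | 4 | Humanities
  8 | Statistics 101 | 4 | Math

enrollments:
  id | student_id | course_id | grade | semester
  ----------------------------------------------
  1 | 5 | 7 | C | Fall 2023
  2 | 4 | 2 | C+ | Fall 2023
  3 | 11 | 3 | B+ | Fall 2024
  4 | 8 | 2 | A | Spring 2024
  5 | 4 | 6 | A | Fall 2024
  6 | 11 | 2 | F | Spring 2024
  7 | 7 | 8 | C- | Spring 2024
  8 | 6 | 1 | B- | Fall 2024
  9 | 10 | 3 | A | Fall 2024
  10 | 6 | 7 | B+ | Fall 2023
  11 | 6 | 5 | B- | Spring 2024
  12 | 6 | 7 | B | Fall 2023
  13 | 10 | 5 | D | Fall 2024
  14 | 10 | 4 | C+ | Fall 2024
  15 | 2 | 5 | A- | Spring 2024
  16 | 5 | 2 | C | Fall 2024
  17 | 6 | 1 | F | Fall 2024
SELECT name, year FROM students ORDER BY year DESC LIMIT 2

Execution result:
name | year
Noah Davis | 4
Carol Smith | 4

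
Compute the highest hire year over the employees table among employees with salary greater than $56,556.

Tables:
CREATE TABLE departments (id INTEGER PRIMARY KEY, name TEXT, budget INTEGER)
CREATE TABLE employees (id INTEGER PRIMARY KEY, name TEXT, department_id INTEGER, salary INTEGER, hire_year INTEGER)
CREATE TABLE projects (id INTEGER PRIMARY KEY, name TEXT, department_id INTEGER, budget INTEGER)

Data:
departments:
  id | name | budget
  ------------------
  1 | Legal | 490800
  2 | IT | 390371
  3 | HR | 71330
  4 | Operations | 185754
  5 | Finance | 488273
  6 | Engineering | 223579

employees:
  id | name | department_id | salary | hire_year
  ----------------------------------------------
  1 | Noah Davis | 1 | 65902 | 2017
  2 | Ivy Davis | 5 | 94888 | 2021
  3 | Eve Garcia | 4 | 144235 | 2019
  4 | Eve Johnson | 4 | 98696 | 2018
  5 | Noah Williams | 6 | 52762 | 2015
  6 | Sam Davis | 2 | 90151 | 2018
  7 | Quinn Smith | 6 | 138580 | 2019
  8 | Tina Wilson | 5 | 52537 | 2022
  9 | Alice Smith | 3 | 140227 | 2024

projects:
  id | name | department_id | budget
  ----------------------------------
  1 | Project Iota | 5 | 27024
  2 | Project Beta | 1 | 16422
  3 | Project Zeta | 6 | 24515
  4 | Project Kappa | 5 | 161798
SELECT MAX(hire_year) FROM employees WHERE salary > 56556

Execution result:
2024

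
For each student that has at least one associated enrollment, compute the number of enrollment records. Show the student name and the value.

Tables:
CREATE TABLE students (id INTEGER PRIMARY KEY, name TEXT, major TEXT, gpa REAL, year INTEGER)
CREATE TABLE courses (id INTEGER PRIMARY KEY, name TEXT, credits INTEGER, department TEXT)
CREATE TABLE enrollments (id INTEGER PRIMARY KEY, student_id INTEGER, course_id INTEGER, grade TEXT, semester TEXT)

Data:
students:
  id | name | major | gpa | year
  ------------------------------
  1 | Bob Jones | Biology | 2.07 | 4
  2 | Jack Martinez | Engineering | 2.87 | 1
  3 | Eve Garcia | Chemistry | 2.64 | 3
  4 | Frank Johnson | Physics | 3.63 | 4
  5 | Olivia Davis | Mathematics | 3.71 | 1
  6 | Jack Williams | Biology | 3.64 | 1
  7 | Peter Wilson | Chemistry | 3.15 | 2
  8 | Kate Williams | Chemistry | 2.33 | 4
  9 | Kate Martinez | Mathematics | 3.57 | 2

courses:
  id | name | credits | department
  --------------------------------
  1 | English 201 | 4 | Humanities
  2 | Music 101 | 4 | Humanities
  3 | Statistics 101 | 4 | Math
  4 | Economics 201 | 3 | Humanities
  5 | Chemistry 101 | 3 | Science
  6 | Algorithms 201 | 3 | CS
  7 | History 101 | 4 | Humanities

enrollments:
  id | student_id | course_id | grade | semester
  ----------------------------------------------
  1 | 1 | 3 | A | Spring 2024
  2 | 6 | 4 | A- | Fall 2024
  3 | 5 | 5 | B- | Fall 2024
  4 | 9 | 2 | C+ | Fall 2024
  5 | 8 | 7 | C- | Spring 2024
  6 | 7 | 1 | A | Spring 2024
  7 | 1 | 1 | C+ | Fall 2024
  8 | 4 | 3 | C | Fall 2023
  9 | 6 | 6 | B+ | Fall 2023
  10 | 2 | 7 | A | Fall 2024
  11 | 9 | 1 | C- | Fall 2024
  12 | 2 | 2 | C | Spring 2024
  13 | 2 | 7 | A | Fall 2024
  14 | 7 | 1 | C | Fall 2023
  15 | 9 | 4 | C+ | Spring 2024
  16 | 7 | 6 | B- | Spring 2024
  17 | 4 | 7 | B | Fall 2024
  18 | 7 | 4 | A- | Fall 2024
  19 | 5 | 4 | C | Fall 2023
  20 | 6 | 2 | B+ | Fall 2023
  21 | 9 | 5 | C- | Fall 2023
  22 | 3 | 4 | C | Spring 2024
SELECT p.name, COUNT(*) AS n FROM enrollments c JOIN students p ON c.student_id = p.id GROUP BY p.id, p.name

Execution result:
name | n
Bob Jones | 2
Jack Martinez | 3
Eve Garcia | 1
Frank Johnson | 2
Olivia Davis | 2
Jack Williams | 3
Peter Wilson | 4
Kate Williams | 1
Kate Martinez | 4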